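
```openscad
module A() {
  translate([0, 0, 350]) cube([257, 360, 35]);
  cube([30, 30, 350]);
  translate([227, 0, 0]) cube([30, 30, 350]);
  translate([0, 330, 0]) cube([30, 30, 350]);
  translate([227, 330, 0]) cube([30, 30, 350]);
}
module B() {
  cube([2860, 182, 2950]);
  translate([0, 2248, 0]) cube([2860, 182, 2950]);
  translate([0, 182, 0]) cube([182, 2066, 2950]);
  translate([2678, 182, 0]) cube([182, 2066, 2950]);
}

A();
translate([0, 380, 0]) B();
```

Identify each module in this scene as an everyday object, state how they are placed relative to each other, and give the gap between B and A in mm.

The house frame's nearest face is 20 mm from the stool's +y face.

A is a stool. B is a house frame. The house frame is on the floor beside the stool on its +y side. The gap between the house frame and the stool is 20 mm.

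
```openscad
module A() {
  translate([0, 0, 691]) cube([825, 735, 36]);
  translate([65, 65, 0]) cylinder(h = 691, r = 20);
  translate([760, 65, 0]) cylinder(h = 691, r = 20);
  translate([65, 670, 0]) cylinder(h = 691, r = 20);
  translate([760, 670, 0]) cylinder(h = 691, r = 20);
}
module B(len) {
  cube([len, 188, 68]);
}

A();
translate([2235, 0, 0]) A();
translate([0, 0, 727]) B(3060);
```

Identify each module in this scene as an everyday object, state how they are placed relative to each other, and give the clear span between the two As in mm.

A is a table. B is a beam. A beam spans the tops of two tables. The clear span between the two tables is 1410 mm.

Second table starts at x = 2235; first ends at x = 825; clear span = 2235 − 825 = 1410 mm.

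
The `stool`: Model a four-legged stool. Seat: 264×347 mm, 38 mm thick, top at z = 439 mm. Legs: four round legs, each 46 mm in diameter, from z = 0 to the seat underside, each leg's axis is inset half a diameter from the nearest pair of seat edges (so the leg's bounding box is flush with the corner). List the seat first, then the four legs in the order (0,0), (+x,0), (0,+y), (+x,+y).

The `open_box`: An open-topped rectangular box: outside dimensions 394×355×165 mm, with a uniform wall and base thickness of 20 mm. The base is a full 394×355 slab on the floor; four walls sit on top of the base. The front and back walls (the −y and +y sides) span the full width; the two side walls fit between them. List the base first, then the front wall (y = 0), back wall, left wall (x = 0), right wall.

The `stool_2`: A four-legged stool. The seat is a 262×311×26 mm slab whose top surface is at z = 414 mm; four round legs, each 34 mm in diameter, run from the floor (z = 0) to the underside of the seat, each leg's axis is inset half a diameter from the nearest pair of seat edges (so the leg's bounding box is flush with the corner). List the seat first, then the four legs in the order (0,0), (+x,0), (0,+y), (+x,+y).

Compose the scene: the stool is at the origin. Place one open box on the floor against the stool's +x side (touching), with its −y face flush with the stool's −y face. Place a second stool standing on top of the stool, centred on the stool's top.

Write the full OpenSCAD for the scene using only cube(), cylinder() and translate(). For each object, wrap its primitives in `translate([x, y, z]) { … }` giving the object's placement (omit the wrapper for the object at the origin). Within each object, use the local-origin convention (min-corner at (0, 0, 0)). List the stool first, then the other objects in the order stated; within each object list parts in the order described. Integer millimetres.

translate([0, 0, 401]) cube([264, 347, 38]);
translate([23, 23, 0]) cylinder(h = 401, r = 23);
translate([241, 23, 0]) cylinder(h = 401, r = 23);
translate([23, 324, 0]) cylinder(h = 401, r = 23);
translate([241, 324, 0]) cylinder(h = 401, r = 23);
translate([264, 0, 0]) {
  cube([394, 355, 20]);
  translate([0, 0, 20]) cube([394, 20, 145]);
  translate([0, 335, 20]) cube([394, 20, 145]);
  translate([0, 20, 20]) cube([20, 315, 145]);
  translate([374, 20, 20]) cube([20, 315, 145]);
}
translate([1, 18, 439]) {
  translate([0, 0, 388]) cube([262, 311, 26]);
  translate([17, 17, 0]) cylinder(h = 388, r = 17);
  translate([245, 17, 0]) cylinder(h = 388, r = 17);
  translate([17, 294, 0]) cylinder(h = 388, r = 17);
  translate([245, 294, 0]) cylinder(h = 388, r = 17);
}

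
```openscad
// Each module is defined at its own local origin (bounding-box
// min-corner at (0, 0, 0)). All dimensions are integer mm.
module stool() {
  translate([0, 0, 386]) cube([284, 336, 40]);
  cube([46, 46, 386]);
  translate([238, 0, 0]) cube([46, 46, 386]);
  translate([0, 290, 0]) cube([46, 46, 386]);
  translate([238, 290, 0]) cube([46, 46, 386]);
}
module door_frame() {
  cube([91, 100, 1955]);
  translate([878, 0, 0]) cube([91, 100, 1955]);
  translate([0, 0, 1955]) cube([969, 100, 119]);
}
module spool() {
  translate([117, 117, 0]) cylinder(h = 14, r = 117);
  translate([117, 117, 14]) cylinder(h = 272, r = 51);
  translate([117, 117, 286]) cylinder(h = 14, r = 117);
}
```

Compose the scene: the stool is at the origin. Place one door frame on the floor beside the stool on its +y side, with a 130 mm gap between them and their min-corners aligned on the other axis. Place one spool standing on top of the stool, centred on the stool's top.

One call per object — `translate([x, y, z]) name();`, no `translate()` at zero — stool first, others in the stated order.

stool();
translate([0, 466, 0]) door_frame();
translate([25, 51, 426]) spool();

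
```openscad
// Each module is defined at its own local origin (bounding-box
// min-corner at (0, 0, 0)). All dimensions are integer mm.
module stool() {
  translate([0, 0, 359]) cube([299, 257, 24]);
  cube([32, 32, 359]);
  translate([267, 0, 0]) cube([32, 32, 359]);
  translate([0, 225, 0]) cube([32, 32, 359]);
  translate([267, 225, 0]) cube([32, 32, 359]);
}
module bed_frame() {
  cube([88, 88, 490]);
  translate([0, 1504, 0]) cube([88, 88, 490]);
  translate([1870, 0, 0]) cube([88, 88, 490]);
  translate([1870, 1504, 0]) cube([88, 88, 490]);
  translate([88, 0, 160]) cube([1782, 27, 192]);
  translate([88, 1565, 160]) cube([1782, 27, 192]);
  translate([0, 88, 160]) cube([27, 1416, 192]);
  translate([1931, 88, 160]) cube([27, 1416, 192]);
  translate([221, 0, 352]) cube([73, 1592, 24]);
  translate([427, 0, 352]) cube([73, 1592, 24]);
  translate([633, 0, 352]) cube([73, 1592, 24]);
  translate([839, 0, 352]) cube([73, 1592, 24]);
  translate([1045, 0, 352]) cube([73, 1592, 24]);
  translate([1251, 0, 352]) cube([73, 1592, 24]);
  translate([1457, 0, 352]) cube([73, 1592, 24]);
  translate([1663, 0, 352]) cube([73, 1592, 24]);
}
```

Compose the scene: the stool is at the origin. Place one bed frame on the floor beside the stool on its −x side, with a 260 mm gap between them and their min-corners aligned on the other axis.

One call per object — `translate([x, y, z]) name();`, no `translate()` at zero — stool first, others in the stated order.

stool();
translate([-2218, 0, 0]) bed_frame();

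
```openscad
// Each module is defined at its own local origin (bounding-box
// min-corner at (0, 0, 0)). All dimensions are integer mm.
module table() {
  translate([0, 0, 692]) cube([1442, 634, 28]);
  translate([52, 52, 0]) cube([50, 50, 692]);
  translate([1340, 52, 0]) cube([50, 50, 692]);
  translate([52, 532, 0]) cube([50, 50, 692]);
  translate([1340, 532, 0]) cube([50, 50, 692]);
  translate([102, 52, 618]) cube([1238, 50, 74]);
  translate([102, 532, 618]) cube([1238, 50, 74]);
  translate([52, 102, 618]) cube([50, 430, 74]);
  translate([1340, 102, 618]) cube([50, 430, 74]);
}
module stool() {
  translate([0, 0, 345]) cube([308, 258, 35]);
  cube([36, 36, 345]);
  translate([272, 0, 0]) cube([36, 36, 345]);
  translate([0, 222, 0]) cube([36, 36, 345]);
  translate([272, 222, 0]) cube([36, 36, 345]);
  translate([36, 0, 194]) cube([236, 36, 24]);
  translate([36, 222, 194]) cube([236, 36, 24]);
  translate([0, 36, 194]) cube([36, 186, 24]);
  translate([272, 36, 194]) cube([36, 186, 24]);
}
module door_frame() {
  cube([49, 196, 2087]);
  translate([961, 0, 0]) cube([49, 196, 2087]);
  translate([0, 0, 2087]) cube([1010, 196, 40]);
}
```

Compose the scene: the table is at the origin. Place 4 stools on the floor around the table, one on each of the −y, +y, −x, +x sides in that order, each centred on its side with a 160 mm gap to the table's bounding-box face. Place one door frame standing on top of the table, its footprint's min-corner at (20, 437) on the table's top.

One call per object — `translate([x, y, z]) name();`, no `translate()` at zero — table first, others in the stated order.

table();
translate([567, -418, 0]) stool();
translate([567, 794, 0]) stool();
translate([-468, 188, 0]) stool();
translate([1602, 188, 0]) stool();
translate([20, 437, 720]) door_frame();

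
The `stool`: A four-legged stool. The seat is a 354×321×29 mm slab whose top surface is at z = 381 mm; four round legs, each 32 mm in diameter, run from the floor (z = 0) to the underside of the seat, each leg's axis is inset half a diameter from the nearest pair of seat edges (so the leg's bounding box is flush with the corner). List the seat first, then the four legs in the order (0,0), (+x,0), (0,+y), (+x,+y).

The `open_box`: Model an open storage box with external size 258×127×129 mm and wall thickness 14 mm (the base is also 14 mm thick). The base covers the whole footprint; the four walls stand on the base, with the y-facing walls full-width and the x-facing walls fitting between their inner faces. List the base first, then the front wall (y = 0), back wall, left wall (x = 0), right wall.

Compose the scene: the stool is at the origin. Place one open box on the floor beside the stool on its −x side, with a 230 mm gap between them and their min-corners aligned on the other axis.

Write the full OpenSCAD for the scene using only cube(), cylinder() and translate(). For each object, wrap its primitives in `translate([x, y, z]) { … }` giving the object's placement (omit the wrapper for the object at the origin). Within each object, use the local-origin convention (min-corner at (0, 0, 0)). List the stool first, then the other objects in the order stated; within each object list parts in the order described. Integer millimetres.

translate([0, 0, 352]) cube([354, 321, 29]);
translate([16, 16, 0]) cylinder(h = 352, r = 16);
translate([338, 16, 0]) cylinder(h = 352, r = 16);
translate([16, 305, 0]) cylinder(h = 352, r = 16);
translate([338, 305, 0]) cylinder(h = 352, r = 16);
translate([-488, 0, 0]) {
  cube([258, 127, 14]);
  translate([0, 0, 14]) cube([258, 14, 115]);
  translate([0, 113, 14]) cube([258, 14, 115]);
  translate([0, 14, 14]) cube([14, 99, 115]);
  translate([244, 14, 14]) cube([14, 99, 115]);
}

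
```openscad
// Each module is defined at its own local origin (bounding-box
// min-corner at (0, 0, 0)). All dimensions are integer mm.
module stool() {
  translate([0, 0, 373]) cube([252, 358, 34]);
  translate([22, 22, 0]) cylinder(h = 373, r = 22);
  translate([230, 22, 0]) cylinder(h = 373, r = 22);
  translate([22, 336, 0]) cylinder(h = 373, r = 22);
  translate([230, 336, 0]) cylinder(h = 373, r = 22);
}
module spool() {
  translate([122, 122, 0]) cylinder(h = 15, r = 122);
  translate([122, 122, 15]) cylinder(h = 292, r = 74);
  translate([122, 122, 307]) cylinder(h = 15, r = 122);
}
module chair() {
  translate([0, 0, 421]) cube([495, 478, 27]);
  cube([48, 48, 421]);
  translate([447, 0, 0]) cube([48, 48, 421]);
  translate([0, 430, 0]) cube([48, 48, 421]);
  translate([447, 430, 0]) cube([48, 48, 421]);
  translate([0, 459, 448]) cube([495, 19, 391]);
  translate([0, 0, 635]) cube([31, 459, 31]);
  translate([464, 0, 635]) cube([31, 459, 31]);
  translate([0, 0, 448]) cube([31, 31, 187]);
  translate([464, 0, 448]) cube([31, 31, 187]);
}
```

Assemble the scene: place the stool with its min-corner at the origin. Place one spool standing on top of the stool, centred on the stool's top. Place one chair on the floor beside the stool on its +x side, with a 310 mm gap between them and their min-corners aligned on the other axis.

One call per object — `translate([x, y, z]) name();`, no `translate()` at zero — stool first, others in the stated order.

stool();
translate([4, 57, 407]) spool();
translate([562, 0, 0]) chair();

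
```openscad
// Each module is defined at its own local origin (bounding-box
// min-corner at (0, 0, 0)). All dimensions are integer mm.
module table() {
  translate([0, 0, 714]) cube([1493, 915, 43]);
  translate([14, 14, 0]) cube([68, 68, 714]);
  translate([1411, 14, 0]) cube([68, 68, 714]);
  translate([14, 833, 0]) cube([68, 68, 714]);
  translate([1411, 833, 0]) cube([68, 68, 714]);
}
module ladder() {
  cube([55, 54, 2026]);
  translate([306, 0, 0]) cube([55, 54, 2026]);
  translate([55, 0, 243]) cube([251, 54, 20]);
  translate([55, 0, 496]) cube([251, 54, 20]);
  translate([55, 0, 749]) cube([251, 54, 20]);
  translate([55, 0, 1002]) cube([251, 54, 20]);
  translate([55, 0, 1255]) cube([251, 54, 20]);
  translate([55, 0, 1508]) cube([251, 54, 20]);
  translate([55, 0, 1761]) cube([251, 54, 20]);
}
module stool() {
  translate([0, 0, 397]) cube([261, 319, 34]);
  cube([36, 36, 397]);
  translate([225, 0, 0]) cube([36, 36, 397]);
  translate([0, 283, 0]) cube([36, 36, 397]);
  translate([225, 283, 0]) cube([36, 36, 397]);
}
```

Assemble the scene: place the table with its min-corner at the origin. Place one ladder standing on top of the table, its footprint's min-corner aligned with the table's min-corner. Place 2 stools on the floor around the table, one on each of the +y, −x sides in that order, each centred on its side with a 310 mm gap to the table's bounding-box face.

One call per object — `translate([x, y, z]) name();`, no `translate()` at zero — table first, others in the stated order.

table();
translate([0, 0, 757]) ladder();
translate([616, 1225, 0]) stool();
translate([-571, 298, 0]) stool();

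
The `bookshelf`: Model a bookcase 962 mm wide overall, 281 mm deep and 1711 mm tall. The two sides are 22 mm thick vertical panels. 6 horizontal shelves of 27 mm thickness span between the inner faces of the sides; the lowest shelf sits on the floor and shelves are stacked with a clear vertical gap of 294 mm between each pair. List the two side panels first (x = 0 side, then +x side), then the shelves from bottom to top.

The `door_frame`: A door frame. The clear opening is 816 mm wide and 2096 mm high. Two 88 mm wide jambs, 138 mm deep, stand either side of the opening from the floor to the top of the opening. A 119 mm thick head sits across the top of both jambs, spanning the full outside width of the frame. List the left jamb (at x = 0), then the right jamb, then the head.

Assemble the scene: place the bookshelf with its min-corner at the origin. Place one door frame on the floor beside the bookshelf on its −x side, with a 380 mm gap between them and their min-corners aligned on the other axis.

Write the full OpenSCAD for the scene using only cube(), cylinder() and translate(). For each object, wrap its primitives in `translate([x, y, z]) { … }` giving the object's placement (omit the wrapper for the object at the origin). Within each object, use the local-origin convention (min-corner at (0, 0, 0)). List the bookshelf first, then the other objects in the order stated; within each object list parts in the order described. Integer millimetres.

cube([22, 281, 1711]);
translate([940, 0, 0]) cube([22, 281, 1711]);
translate([22, 0, 0]) cube([918, 281, 27]);
translate([22, 0, 321]) cube([918, 281, 27]);
translate([22, 0, 642]) cube([918, 281, 27]);
translate([22, 0, 963]) cube([918, 281, 27]);
translate([22, 0, 1284]) cube([918, 281, 27]);
translate([22, 0, 1605]) cube([918, 281, 27]);
translate([-1372, 0, 0]) {
  cube([88, 138, 2096]);
  translate([904, 0, 0]) cube([88, 138, 2096]);
  translate([0, 0, 2096]) cube([992, 138, 119]);
}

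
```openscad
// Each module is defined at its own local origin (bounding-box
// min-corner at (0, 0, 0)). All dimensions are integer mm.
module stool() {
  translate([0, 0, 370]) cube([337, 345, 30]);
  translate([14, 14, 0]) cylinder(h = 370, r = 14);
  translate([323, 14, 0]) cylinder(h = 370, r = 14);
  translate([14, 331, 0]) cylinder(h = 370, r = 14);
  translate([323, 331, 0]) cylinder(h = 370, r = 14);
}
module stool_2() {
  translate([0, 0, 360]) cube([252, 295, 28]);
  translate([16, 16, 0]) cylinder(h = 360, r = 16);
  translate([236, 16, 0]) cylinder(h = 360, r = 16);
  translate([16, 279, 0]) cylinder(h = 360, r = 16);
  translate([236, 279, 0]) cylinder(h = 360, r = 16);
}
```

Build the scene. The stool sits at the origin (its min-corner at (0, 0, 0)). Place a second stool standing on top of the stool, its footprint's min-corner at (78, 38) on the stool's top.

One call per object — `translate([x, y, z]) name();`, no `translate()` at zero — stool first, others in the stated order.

stool();
translate([78, 38, 400]) stool_2();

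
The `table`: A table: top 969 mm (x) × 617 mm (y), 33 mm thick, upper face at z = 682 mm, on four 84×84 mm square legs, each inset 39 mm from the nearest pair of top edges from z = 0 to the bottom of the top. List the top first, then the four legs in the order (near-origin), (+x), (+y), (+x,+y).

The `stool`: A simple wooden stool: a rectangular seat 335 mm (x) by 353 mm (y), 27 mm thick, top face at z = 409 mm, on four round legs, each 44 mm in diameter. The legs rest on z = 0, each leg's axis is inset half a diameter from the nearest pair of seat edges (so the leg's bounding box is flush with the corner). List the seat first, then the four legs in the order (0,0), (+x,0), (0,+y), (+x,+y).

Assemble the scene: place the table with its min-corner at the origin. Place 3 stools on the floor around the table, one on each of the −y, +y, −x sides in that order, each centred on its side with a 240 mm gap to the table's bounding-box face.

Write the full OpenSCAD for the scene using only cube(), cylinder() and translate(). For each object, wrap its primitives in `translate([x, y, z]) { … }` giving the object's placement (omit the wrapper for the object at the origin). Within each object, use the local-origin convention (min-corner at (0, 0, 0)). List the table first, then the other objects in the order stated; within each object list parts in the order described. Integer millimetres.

translate([0, 0, 649]) cube([969, 617, 33]);
translate([39, 39, 0]) cube([84, 84, 649]);
translate([846, 39, 0]) cube([84, 84, 649]);
translate([39, 494, 0]) cube([84, 84, 649]);
translate([846, 494, 0]) cube([84, 84, 649]);
translate([317, -593, 0]) {
  translate([0, 0, 382]) cube([335, 353, 27]);
  translate([22, 22, 0]) cylinder(h = 382, r = 22);
  translate([313, 22, 0]) cylinder(h = 382, r = 22);
  translate([22, 331, 0]) cylinder(h = 382, r = 22);
  translate([313, 331, 0]) cylinder(h = 382, r = 22);
}
translate([317, 857, 0]) {
  translate([0, 0, 382]) cube([335, 353, 27]);
  translate([22, 22, 0]) cylinder(h = 382, r = 22);
  translate([313, 22, 0]) cylinder(h = 382, r = 22);
  translate([22, 331, 0]) cylinder(h = 382, r = 22);
  translate([313, 331, 0]) cylinder(h = 382, r = 22);
}
translate([-575, 132, 0]) {
  translate([0, 0, 382]) cube([335, 353, 27]);
  translate([22, 22, 0]) cylinder(h = 382, r = 22);
  translate([313, 22, 0]) cylinder(h = 382, r = 22);
  translate([22, 331, 0]) cylinder(h = 382, r = 22);
  translate([313, 331, 0]) cylinder(h = 382, r = 22);
}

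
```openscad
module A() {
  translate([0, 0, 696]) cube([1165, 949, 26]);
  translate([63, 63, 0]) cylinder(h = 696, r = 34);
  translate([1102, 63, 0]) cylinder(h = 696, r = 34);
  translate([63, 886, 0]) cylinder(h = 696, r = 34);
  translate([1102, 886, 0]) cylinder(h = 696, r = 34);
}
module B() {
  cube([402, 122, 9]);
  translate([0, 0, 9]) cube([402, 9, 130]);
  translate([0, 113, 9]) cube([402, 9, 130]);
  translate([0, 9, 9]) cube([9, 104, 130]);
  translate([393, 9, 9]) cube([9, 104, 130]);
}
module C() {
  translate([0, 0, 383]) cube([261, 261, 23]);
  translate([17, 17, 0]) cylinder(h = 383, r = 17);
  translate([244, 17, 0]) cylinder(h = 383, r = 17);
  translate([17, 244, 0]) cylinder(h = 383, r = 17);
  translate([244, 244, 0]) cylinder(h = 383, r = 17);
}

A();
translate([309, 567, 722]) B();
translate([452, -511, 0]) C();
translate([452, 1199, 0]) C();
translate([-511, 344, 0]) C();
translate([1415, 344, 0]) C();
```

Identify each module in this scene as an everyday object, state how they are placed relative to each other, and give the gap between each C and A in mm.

Each stool's nearest face is 250 mm from the table's bounding box.

A is a table. B is an open box. C is a stool. The open box is on top of the table. Four stools sit around the table at the −y, +y, −x, +x sides. The gap between each stool and the table is 250 mm.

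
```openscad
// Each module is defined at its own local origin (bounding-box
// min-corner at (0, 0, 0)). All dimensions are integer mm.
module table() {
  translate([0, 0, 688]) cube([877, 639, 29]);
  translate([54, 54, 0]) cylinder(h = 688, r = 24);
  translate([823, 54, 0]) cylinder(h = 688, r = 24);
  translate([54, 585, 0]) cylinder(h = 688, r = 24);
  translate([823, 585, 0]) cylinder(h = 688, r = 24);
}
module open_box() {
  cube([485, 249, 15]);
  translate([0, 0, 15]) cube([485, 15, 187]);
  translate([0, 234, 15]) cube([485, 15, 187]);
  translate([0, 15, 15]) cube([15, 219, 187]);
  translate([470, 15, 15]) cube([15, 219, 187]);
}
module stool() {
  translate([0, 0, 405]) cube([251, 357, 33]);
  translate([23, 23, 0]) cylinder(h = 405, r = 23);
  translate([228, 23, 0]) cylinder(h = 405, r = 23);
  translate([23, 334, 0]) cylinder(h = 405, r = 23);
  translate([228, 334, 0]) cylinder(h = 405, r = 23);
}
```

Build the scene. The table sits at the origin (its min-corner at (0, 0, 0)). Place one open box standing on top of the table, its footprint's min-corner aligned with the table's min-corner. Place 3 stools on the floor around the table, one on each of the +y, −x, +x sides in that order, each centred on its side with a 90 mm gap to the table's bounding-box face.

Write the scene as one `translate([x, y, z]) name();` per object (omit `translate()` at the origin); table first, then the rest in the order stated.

table();
translate([0, 0, 717]) open_box();
translate([313, 729, 0]) stool();
translate([-341, 141, 0]) stool();
translate([967, 141, 0]) stool();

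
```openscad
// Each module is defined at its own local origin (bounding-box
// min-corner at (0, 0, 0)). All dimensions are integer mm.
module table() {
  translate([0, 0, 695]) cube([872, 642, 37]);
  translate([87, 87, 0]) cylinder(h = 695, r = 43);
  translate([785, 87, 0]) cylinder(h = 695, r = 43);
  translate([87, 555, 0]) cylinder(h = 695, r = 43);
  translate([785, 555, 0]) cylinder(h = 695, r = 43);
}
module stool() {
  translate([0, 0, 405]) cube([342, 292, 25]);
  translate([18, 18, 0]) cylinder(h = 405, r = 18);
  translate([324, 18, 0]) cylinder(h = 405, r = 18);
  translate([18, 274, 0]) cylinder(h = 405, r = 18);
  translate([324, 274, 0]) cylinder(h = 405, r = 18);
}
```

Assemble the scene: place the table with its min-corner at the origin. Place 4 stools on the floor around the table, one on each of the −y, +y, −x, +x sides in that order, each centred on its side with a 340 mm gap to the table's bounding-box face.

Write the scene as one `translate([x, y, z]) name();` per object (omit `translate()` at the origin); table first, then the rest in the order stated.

table();
translate([265, -632, 0]) stool();
translate([265, 982, 0]) stool();
translate([-682, 175, 0]) stool();
translate([1212, 175, 0]) stool();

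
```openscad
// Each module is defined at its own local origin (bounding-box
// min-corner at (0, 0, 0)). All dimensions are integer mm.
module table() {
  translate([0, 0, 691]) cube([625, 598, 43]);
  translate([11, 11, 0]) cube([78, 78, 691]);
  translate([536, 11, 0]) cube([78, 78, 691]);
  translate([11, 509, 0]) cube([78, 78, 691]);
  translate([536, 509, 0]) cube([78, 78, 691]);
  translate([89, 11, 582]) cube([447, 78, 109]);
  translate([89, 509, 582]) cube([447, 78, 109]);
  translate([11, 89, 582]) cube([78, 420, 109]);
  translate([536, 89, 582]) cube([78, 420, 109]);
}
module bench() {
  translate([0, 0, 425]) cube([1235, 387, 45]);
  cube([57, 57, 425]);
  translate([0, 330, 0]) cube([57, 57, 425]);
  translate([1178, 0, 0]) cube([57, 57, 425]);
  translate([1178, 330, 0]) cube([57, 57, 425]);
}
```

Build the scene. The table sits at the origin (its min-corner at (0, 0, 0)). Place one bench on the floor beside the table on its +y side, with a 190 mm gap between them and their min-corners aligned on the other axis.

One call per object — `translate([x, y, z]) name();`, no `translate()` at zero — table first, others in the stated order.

table();
translate([0, 788, 0]) bench();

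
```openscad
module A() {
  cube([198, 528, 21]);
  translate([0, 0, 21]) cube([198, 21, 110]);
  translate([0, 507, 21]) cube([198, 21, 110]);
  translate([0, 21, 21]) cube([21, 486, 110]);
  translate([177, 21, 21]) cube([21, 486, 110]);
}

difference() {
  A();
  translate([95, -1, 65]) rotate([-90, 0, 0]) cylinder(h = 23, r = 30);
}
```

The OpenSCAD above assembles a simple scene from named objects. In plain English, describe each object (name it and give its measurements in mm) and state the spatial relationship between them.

A is an open storage box with external size 198×528×131 mm and wall thickness 21 mm (the base is also 21 mm thick). The base covers the whole footprint; the four walls stand on the base, with the y-facing walls full-width and the x-facing walls fitting between their inner faces.

The open box has a circular hole of radius 30 mm through its front wall, centred at (x = 95, z = 65).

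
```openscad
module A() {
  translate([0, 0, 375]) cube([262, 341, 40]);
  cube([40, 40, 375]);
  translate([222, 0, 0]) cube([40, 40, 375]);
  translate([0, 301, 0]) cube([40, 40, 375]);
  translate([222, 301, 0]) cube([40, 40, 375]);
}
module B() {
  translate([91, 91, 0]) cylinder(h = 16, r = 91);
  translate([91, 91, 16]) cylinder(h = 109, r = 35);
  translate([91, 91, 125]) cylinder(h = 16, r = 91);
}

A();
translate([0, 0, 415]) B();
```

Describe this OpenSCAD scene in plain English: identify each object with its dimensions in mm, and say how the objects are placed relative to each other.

A is a four-legged stool. The seat is 262×341 mm, 40 mm thick, top at z = 415 mm. It stands on four square legs, each 40×40 mm in cross-section, from z = 0 to the seat underside, each flush with a corner of the seat.

B is a spool: two coaxial disc flanges of radius 91 mm and thickness 16 mm, joined by a core cylinder of radius 35 mm and height 109 mm. The lower flange rests on z = 0 and the three cylinders share a vertical axis.

The spool is on top of the stool.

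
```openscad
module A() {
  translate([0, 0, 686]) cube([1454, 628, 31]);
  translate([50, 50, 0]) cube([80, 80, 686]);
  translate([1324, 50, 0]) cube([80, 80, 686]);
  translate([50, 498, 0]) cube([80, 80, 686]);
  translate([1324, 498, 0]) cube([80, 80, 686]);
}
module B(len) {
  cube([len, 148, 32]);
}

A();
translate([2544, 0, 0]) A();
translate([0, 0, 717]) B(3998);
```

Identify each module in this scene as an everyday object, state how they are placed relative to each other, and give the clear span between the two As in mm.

Second table starts at x = 2544; first ends at x = 1454; clear span = 2544 − 1454 = 1090 mm.

A is a table. B is a beam. A beam spans the tops of two tables. The clear span between the two tables is 1090 mm.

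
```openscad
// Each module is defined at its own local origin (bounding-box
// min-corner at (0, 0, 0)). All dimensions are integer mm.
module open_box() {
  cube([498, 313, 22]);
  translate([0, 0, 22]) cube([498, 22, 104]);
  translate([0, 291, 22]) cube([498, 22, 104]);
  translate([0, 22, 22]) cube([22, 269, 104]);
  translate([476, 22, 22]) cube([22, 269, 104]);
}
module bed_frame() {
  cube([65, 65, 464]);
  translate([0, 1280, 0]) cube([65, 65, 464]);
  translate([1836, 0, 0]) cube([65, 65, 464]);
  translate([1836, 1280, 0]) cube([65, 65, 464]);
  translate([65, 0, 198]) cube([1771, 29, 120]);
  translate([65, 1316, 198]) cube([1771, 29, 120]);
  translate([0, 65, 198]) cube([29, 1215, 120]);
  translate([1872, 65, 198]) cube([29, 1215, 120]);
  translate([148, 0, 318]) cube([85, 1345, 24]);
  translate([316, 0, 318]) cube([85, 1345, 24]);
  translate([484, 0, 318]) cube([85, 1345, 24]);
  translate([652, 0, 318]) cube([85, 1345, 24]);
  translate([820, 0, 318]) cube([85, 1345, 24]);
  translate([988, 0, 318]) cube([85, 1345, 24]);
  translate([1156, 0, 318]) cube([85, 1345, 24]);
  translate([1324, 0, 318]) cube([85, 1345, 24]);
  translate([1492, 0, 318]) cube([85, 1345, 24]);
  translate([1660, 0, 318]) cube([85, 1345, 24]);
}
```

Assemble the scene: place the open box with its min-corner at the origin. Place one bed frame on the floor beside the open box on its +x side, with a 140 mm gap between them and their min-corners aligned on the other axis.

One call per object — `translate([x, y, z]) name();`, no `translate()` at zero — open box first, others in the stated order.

open_box();
translate([638, 0, 0]) bed_frame();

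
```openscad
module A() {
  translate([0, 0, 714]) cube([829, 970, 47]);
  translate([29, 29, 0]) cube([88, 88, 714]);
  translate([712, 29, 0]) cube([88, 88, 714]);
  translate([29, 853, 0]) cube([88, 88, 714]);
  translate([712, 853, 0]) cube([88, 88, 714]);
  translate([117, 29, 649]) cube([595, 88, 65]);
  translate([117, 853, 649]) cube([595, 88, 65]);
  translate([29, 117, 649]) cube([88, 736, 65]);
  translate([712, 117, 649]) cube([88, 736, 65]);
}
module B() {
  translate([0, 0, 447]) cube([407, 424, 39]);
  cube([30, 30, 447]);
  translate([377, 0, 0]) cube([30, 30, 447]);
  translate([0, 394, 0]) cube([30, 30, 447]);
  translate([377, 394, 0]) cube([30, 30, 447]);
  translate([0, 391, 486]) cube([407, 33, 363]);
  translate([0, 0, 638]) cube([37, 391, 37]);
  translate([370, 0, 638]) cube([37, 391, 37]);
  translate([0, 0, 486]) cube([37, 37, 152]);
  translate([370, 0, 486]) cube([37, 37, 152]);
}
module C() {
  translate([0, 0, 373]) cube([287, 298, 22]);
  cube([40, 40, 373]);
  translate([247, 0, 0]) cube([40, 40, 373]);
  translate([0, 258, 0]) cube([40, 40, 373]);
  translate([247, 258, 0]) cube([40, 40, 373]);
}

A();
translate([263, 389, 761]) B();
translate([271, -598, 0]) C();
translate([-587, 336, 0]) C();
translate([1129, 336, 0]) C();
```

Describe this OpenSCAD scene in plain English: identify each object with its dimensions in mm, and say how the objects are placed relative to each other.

A is a table with a 829×970 mm rectangular top, 47 mm thick, top surface at z = 761 mm, supported by four 88×88 mm square legs, each inset 29 mm from the nearest pair of top edges, running from the floor. Four apron rails, 88 mm thick and 65 mm tall, run between adjacent legs with their top edges flush with the underside of the top and their outer faces flush with the legs' outer faces.

B is a chair. The seat is a 407×424×39 mm slab with its top at z = 486 mm, on four 30×30 mm corner legs (flush with the seat edges, standing on z = 0). A flat backrest 33 mm thick, 363 mm tall, spans the full seat width and rises from the seat top along its +y edge, rear face flush with the rear of the seat. Two armrests of 37×37 mm section run along each side from the seat's front edge to the front of the backrest, top faces 189 mm above the seat top and outer faces flush with the seat's x-edges; a 37×37 mm post under the front of each armrest stands on the seat at the front corner.

C is a simple wooden stool: a rectangular seat 287 mm (x) by 298 mm (y), 22 mm thick, top face at z = 395 mm, on four square legs, each 40×40 mm in cross-section. The legs rest on z = 0, each flush with a corner of the seat.

The chair is on top of the table. Three stools sit around the table at the −y, −x, +x sides.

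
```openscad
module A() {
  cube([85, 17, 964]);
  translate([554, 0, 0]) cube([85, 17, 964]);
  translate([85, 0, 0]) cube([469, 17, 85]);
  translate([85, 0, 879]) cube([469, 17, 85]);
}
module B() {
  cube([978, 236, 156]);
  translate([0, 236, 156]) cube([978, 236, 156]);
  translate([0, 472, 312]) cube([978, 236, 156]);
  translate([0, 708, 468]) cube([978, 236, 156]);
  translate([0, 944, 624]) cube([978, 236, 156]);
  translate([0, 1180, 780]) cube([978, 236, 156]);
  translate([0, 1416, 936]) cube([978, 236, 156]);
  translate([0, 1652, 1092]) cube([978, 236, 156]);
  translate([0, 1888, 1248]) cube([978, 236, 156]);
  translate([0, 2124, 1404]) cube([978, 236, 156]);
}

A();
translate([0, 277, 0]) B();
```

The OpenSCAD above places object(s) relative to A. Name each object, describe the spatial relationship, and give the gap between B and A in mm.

The staircase's nearest face is 260 mm from the picture frame's +y face.

A is a picture frame. B is a staircase. The staircase is on the floor beside the picture frame on its +y side. The gap between the staircase and the picture frame is 260 mm.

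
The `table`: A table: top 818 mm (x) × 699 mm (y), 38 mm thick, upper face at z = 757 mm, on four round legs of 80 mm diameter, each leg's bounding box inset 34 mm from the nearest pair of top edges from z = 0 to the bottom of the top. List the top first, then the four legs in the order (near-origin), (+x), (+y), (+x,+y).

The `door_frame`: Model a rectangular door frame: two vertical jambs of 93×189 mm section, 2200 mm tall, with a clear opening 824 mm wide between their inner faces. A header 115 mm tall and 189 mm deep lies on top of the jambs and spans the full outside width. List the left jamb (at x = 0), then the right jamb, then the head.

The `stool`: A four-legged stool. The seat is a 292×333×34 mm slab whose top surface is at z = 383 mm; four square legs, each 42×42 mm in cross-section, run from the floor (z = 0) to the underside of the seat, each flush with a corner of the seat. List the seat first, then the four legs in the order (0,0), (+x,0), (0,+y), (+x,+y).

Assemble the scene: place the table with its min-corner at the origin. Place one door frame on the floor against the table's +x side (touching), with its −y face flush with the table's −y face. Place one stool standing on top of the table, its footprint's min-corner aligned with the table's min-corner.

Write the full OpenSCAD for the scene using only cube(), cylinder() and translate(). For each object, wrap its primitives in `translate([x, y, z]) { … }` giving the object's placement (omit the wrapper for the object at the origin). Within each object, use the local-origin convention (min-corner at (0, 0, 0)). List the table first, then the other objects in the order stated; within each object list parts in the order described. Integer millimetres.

translate([0, 0, 719]) cube([818, 699, 38]);
translate([74, 74, 0]) cylinder(h = 719, r = 40);
translate([744, 74, 0]) cylinder(h = 719, r = 40);
translate([74, 625, 0]) cylinder(h = 719, r = 40);
translate([744, 625, 0]) cylinder(h = 719, r = 40);
translate([818, 0, 0]) {
  cube([93, 189, 2200]);
  translate([917, 0, 0]) cube([93, 189, 2200]);
  translate([0, 0, 2200]) cube([1010, 189, 115]);
}
translate([0, 0, 757]) {
  translate([0, 0, 349]) cube([292, 333, 34]);
  cube([42, 42, 349]);
  translate([250, 0, 0]) cube([42, 42, 349]);
  translate([0, 291, 0]) cube([42, 42, 349]);
  translate([250, 291, 0]) cube([42, 42, 349]);
}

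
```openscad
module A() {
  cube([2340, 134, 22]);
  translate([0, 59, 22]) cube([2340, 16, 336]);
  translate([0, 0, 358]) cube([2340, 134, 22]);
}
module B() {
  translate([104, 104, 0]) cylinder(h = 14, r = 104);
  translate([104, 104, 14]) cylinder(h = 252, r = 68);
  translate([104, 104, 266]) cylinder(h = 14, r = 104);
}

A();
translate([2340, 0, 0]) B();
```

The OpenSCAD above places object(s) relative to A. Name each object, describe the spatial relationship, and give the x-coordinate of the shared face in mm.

The I-beam's +x face and the spool's −x face are both at x = 2340 mm.

A is an I-beam. B is a spool. The spool is against the I-beam's +x side, with their −y faces flush. The x-coordinate of the shared face is 2340 mm.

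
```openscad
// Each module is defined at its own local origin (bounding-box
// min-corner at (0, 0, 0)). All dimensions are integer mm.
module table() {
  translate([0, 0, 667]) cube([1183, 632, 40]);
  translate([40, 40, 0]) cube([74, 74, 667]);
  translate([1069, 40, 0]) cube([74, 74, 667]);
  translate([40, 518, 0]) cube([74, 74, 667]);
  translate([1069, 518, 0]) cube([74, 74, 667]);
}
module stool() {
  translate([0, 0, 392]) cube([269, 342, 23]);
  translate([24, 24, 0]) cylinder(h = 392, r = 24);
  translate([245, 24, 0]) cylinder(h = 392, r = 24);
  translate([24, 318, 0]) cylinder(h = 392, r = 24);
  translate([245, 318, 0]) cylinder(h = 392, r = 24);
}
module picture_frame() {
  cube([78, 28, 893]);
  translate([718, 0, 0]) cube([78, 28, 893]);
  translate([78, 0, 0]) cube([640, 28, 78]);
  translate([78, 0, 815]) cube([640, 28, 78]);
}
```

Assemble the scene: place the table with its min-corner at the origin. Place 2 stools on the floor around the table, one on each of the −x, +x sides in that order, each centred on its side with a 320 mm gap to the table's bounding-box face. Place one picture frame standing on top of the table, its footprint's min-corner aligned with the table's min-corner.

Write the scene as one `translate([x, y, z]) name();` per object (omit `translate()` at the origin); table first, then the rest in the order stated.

table();
translate([-589, 145, 0]) stool();
translate([1503, 145, 0]) stool();
translate([0, 0, 707]) picture_frame();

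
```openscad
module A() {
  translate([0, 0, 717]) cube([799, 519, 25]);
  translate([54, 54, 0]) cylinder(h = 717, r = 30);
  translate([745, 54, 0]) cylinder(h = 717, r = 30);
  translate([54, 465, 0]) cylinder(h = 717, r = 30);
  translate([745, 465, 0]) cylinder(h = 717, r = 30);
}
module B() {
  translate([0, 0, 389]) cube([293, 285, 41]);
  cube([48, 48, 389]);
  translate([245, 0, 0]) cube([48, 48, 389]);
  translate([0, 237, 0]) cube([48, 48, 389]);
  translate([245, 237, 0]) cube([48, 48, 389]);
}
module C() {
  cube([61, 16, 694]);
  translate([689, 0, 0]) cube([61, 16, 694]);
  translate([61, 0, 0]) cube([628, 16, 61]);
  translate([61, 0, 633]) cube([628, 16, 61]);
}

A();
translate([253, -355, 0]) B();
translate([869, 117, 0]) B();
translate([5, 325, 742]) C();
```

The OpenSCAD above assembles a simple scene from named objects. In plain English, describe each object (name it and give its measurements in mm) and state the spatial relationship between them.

A is a table: top 799 mm (x) × 519 mm (y), 25 mm thick, upper face at z = 742 mm, on four round legs of 60 mm diameter, each leg's bounding box inset 24 mm from the nearest pair of top edges, running from z = 0 to the bottom of the top.

B is a four-legged stool. The seat is 293×285 mm, 41 mm thick, top at z = 430 mm. It stands on four square legs, each 48×48 mm in cross-section, from z = 0 to the seat underside, each flush with a corner of the seat.

C is a rectangular picture frame lying in the x–z plane (depth along y). The opening is 628 mm wide (x) by 572 mm tall (z), surrounded by a border 61 mm wide on all four sides. The frame is 16 mm deep and is made of two full-height vertical stiles with two horizontal rails fitted between them.

Two stools sit around the table at the −y, +x sides. The picture frame is on top of the table.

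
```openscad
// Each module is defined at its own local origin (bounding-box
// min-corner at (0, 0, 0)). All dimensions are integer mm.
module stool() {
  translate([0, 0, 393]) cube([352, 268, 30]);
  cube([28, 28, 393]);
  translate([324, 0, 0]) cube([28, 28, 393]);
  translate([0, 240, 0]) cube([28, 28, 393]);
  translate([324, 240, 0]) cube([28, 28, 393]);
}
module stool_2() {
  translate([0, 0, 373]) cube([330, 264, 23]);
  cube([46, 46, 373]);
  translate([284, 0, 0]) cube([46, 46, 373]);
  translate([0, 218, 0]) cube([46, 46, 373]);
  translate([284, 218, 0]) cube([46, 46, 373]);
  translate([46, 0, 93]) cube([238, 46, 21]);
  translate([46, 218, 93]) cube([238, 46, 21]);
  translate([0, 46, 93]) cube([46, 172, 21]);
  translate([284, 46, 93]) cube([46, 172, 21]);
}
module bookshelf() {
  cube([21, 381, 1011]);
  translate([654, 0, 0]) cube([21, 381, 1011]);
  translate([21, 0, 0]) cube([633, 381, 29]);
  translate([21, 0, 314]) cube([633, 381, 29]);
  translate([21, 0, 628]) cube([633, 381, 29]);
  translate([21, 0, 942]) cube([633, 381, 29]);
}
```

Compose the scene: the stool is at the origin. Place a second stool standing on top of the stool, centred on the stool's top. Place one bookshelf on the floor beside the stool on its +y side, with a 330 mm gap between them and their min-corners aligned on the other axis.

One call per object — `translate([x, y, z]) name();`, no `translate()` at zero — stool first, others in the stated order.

stool();
translate([11, 2, 423]) stool_2();
translate([0, 598, 0]) bookshelf();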